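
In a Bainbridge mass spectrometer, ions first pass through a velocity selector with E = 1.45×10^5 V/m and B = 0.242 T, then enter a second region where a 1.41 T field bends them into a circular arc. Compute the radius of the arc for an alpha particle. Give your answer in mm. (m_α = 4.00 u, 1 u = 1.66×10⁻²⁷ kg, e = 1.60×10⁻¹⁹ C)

r ≈ 8.82 mm

The selector passes v = E/B = 1.45×10^5/0.242 = 5.99×10^5 m/s.
In the deflection region, r = mv/(qB₂) = (6.64×10^-27)(5.99×10^5) / [(2×1.60×10^-19)(1.41)] = 8.82×10^-3 m.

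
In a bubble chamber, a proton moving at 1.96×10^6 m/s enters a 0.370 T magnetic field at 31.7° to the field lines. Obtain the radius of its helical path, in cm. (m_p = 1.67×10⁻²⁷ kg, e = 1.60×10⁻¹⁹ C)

Only the perpendicular component v⊥ = v sin31.7° = 1.03×10^6 m/s is bent by the field.
r = m v⊥ /(qB) = (1.67×10^-27)(1.03×10^6) / [(1×1.60×10^-19)(0.370)] = 0.0291 m.

r ≈ 2.91 cm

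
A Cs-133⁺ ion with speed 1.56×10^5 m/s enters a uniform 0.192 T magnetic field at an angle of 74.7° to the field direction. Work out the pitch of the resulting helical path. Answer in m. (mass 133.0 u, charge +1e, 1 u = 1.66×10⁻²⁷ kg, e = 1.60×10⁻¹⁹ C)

The velocity component along B is v∥ = v cos74.7° = 4.12×10^4 m/s.
The cyclotron period T = 2πm/(qB) = 4.52×10^-5 s is set by m, q, B alone.
Pitch = v∥·T = (4.12×10^4)(4.52×10^-5) = 1.86 m.

pitch ≈ 1.86 m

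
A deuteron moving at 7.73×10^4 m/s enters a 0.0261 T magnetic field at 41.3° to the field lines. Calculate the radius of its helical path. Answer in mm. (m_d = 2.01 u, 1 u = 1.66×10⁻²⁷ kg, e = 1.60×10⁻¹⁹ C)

Only the perpendicular component v⊥ = v sin41.3° = 5.10×10^4 m/s is bent by the field.
r = m v⊥ /(qB) = (3.34×10^-27)(5.10×10^4) / [(1×1.60×10^-19)(0.0261)] = 0.0408 m.

r ≈ 40.8 mm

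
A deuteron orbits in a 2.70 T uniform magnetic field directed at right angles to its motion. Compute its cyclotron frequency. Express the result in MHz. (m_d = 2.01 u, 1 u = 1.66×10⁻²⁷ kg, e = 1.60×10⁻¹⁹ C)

f ≈ 20.6 MHz

f = qB/(2πm) = (1×1.60×10^-19)(2.70) / [2π(3.34×10^-27)] = 2.06×10^7 Hz.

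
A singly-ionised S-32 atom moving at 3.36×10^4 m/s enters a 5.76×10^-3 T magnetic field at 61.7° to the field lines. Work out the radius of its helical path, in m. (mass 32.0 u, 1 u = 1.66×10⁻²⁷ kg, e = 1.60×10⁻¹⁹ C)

Only the perpendicular component v⊥ = v sin61.7° = 2.96×10^4 m/s is bent by the field.
r = m v⊥ /(qB) = (5.31×10^-26)(2.96×10^4) / [(1×1.60×10^-19)(5.76×10^-3)] = 1.71 m.

r ≈ 1.71 m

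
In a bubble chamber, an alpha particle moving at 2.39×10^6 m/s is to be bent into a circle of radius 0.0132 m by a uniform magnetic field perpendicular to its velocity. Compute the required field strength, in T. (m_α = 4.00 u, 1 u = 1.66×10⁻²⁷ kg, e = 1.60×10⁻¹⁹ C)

qvB = mv²/r gives B = mv/(qr).
B = (6.64×10^-27)(2.39×10^6) / [(2×1.60×10^-19)(0.0132)] = 3.76 T.

B ≈ 3.76 T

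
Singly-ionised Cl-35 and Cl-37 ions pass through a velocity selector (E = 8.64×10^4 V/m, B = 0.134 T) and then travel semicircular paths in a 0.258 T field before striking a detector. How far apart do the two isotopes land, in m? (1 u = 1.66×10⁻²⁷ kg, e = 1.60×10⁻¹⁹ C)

Δd ≈ 0.104 m

Both emerge at v = E/B₁ = 6.45×10^5 m/s.
r = mv/(qB₂), so r₁ = 0.9075 m and r₂ = 0.9594 m, giving Δr = 0.0519 m.
After a semicircle each ion lands a diameter 2r from the entry slit, so the separation is 2Δr = 0.104 m.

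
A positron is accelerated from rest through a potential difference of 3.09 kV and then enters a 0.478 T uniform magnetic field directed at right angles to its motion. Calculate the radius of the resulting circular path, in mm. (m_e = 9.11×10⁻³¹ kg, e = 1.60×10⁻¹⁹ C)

r ≈ 0.392 mm

The kinetic energy gained is K = qV = (1×1.60×10^-19)(3090) = 4.94×10^-16 J.
v = √(2K/m) = 3.29×10^7 m/s.
r = mv/(qB) = (9.11×10^-31)(3.29×10^7) / [(1×1.60×10^-19)(0.478)] = 3.92×10^-4 m.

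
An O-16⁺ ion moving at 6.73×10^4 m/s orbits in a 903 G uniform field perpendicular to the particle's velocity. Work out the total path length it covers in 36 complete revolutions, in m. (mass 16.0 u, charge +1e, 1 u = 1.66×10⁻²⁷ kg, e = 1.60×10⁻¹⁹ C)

r = mv/(qB) = 0.124 m, so one revolution covers 2πr = 0.777 m.
In 36 revolutions: L = 36·2πr = 28.0 m.

L ≈ 28.0 m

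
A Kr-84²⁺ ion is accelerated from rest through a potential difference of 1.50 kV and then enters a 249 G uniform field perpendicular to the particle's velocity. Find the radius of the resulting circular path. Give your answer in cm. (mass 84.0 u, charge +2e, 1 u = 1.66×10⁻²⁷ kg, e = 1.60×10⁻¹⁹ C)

The kinetic energy gained is K = qV = (2×1.60×10^-19)(1500) = 4.80×10^-16 J.
v = √(2K/m) = 8.30×10^4 m/s.
r = mv/(qB) = (1.39×10^-25)(8.30×10^4) / [(2×1.60×10^-19)(0.0249)] = 1.45 m.

r ≈ 145 cm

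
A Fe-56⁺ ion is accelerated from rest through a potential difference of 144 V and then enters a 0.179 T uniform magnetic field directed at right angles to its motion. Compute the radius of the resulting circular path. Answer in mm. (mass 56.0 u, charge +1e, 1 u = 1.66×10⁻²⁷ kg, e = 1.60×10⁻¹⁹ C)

r ≈ 72.3 mm

The kinetic energy gained is K = qV = (1×1.60×10^-19)(144) = 2.30×10^-17 J.
v = √(2K/m) = 2.23×10^4 m/s.
r = mv/(qB) = (9.30×10^-26)(2.23×10^4) / [(1×1.60×10^-19)(0.179)] = 0.0723 m.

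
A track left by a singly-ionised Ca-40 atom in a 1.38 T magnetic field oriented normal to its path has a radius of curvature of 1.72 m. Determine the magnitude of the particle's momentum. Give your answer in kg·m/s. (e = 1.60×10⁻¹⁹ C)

p ≈ 3.80×10^-19 kg·m/s

Since qvB = mv²/r, the momentum p = mv = qBr.
p = (1×1.60×10^-19)(1.38)(1.72) = 3.80×10^-19 kg·m/s.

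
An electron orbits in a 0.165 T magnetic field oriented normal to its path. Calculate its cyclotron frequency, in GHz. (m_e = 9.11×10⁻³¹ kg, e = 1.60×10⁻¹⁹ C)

f ≈ 4.61 GHz

f = qB/(2πm) = (1×1.60×10^-19)(0.165) / [2π(9.11×10^-31)] = 4.61×10^9 Hz.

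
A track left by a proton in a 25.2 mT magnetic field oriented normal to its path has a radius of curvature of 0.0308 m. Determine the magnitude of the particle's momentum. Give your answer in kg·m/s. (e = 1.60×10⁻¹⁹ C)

p ≈ 1.24×10^-22 kg·m/s

Since qvB = mv²/r, the momentum p = mv = qBr.
p = (1×1.60×10^-19)(0.0252)(0.0308) = 1.24×10^-22 kg·m/s.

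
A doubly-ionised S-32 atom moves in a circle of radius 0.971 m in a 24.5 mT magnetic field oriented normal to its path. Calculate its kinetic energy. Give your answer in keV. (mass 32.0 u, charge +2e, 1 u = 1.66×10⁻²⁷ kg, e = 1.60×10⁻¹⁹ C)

K ≈ 3.41 keV

v = qBr/m = (2×1.60×10^-19)(0.0245)(0.971) / (5.31×10^-26) = 1.43×10^5 m/s.
K = ½mv² = 0.5·(5.31×10^-26)·(1.43×10^5)² = 5.45×10^-16 J = 3.41 keV.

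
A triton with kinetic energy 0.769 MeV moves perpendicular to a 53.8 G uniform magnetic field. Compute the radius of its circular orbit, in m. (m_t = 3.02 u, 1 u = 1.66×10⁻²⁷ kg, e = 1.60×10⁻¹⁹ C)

r ≈ 40.8 m

Convert the energy: K = 0.769 MeV = 1.23×10^-13 J.
v = √(2K/m) = √(2·1.23×10^-13/5.01×10^-27) = 7.01×10^6 m/s.
r = mv/(qB) = (5.01×10^-27)(7.01×10^6) / [(1×1.60×10^-19)(5.38×10^-3)] = 40.8 m.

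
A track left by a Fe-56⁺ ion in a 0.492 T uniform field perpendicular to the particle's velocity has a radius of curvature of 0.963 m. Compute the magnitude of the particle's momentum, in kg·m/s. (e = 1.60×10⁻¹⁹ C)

p ≈ 7.58×10^-20 kg·m/s

Since qvB = mv²/r, the momentum p = mv = qBr.
p = (1×1.60×10^-19)(0.492)(0.963) = 7.58×10^-20 kg·m/s.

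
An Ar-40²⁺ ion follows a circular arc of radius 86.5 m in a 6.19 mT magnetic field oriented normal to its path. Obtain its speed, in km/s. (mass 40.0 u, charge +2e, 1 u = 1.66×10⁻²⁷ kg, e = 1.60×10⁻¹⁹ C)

From qvB = mv²/r, v = qBr/m.
v = (2×1.60×10^-19)(6.19×10^-3)(86.5) / (6.64×10^-26) = 2.58×10^6 m/s.

v ≈ 2580 km/s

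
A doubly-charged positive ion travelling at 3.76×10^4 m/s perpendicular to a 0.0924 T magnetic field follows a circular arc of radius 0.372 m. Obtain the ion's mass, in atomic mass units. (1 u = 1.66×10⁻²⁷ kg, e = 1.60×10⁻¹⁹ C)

qvB = mv²/r ⇒ m = qBr/v.
m = (2×1.60×10^-19)(0.0924)(0.372) / (3.76×10^4) = 2.93×10^-25 kg = 176 u.

m ≈ 176 u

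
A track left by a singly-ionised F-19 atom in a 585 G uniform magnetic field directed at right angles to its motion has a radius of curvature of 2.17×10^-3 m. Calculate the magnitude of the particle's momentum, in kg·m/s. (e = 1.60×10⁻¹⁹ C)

Since qvB = mv²/r, the momentum p = mv = qBr.
p = (1×1.60×10^-19)(0.0585)(2.17×10^-3) = 2.03×10^-23 kg·m/s.

p ≈ 2.03×10^-23 kg·m/s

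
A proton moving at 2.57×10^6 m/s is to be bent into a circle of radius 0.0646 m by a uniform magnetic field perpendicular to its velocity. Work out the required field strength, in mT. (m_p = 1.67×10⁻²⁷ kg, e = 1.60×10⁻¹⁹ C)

B ≈ 415 mT

qvB = mv²/r gives B = mv/(qr).
B = (1.67×10^-27)(2.57×10^6) / [(1×1.60×10^-19)(0.0646)] = 0.415 T.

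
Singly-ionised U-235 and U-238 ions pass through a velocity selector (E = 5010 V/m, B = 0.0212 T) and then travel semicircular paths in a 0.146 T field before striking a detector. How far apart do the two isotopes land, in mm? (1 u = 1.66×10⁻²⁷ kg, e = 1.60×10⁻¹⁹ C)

Δd ≈ 101 mm

Both emerge at v = E/B₁ = 2.36×10^5 m/s.
r = mv/(qB₂), so r₁ = 3.9464 m and r₂ = 3.9968 m, giving Δr = 0.0504 m.
After a semicircle each ion lands a diameter 2r from the entry slit, so the separation is 2Δr = 0.101 m.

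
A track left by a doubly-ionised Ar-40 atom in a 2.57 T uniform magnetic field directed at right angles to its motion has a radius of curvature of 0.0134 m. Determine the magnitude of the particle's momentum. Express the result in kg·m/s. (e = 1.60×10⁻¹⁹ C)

Since qvB = mv²/r, the momentum p = mv = qBr.
p = (2×1.60×10^-19)(2.57)(0.0134) = 1.10×10^-20 kg·m/s.

p ≈ 1.10×10^-20 kg·m/s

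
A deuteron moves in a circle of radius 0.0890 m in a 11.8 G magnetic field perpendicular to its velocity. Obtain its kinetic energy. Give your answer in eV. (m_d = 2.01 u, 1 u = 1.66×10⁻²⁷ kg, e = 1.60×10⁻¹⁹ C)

K ≈ 0.264 eV

v = qBr/m = (1×1.60×10^-19)(1.18×10^-3)(0.0890) / (3.34×10^-27) = 5040 m/s.
K = ½mv² = 0.5·(3.34×10^-27)·(5040)² = 4.23×10^-20 J = 0.264 eV.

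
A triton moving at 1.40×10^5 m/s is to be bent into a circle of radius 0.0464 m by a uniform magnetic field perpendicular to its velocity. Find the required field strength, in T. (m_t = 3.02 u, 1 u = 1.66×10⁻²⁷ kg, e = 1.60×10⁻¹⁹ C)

B ≈ 0.0945 T

qvB = mv²/r gives B = mv/(qr).
B = (5.01×10^-27)(1.40×10^5) / [(1×1.60×10^-19)(0.0464)] = 0.0945 T.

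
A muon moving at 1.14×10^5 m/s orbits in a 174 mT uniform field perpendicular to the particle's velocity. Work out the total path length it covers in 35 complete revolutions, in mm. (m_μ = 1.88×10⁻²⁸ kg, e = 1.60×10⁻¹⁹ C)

L ≈ 169 mm

r = mv/(qB) = 7.70×10^-4 m, so one revolution covers 2πr = 4.84×10^-3 m.
In 35 revolutions: L = 35·2πr = 0.169 m.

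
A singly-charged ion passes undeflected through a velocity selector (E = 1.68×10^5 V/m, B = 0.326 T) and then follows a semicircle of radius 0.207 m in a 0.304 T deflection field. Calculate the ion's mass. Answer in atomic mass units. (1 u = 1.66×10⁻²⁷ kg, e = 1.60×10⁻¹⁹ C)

v = E/B₁ = 5.15×10^5 m/s.
From r = mv/(qB₂), m = qB₂r/v = (1×1.60×10^-19)(0.304)(0.207) / (5.15×10^5) = 1.95×10^-26 kg.
In atomic mass units: m = 1.95×10^-26 / 1.66×10^-27 = 11.8 u.

m ≈ 11.8 u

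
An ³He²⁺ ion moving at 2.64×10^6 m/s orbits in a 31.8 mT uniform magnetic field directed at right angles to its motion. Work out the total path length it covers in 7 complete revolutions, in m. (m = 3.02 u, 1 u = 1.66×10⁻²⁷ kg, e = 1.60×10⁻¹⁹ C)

L ≈ 57.2 m

r = mv/(qB) = 1.30 m, so one revolution covers 2πr = 8.17 m.
In 7 revolutions: L = 7·2πr = 57.2 m.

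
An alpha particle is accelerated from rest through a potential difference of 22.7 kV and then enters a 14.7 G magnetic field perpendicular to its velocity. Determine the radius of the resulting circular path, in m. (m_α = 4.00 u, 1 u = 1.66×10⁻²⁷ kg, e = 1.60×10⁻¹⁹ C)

r ≈ 20.9 m

The kinetic energy gained is K = qV = (2×1.60×10^-19)(2.27×10^4) = 7.26×10^-15 J.
v = √(2K/m) = 1.48×10^6 m/s.
r = mv/(qB) = (6.64×10^-27)(1.48×10^6) / [(2×1.60×10^-19)(1.47×10^-3)] = 20.9 m.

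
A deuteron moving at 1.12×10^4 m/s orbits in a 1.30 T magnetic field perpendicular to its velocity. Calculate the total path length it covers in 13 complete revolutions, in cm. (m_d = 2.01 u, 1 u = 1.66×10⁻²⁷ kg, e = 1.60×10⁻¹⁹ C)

L ≈ 1.47 cm

r = mv/(qB) = 1.80×10^-4 m, so one revolution covers 2πr = 1.13×10^-3 m.
In 13 revolutions: L = 13·2πr = 0.0147 m.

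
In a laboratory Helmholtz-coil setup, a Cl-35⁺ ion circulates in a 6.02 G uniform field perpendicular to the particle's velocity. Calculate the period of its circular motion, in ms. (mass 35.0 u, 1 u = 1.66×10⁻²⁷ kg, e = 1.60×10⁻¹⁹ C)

The cyclotron period is independent of speed: T = 2πm/(qB).
T = 2π(5.81×10^-26) / [(1×1.60×10^-19)(6.02×10^-4)] = 3.79×10^-3 s.

T ≈ 3.79 ms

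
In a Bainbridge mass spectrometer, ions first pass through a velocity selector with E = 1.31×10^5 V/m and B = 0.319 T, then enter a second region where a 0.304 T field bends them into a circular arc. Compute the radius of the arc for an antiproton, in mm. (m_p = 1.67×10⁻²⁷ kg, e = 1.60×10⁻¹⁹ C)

The selector passes v = E/B = 1.31×10^5/0.319 = 4.11×10^5 m/s.
In the deflection region, r = mv/(qB₂) = (1.67×10^-27)(4.11×10^5) / [(1×1.60×10^-19)(0.304)] = 0.0141 m.

r ≈ 14.1 mm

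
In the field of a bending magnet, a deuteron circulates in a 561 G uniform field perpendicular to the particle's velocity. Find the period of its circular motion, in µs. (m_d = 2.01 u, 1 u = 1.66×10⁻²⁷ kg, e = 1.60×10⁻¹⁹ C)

T ≈ 2.34 µs

The cyclotron period is independent of speed: T = 2πm/(qB).
T = 2π(3.34×10^-27) / [(1×1.60×10^-19)(0.0561)] = 2.34×10^-6 s.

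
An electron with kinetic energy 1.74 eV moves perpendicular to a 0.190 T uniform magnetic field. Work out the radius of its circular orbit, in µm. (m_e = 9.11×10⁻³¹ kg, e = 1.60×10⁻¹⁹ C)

r ≈ 23.4 µm

Convert the energy: K = 1.74 eV = 2.78×10^-19 J.
v = √(2K/m) = √(2·2.78×10^-19/9.11×10^-31) = 7.82×10^5 m/s.
r = mv/(qB) = (9.11×10^-31)(7.82×10^5) / [(1×1.60×10^-19)(0.190)] = 2.34×10^-5 m.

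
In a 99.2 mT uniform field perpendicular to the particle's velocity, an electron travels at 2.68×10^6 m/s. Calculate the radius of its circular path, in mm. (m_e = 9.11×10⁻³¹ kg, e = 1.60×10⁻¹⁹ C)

The magnetic force provides the centripetal force: qvB = mv²/r, so r = mv/(qB).
r = (9.11×10^-31 kg)(2.68×10^6 m/s) / [(1×1.60×10^-19 C)(0.0992 T)] = 1.54×10^-4 m.

r ≈ 0.154 mm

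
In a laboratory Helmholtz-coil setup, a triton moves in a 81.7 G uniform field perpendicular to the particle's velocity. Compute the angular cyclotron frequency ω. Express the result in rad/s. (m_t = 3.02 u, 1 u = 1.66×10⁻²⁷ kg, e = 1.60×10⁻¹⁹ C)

ω = qB/m = (1×1.60×10^-19)(8.17×10^-3) / (5.01×10^-27) = 2.61×10^5 rad/s.

ω ≈ 2.61×10^5 rad/s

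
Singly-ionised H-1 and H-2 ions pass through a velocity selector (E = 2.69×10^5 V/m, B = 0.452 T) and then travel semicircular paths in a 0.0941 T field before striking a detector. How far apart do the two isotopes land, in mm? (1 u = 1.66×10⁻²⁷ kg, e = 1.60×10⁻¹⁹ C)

Both emerge at v = E/B₁ = 5.95×10^5 m/s.
r = mv/(qB₂), so r₁ = 0.06562 m and r₂ = 0.1312 m, giving Δr = 0.0656 m.
After a semicircle each ion lands a diameter 2r from the entry slit, so the separation is 2Δr = 0.131 m.

Δd ≈ 131 mm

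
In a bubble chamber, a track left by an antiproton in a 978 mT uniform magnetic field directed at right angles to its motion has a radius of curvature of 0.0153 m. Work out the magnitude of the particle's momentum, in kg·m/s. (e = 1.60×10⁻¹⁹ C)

Since qvB = mv²/r, the momentum p = mv = qBr.
p = (1×1.60×10^-19)(0.978)(0.0153) = 2.39×10^-21 kg·m/s.

p ≈ 2.39×10^-21 kg·m/s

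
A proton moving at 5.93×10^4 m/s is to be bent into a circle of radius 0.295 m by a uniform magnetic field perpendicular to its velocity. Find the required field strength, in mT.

B ≈ 2.10 mT

qvB = mv²/r gives B = mv/(qr).
B = (1.67×10^-27)(5.93×10^4) / [(1×1.60×10^-19)(0.295)] = 2.10×10^-3 T.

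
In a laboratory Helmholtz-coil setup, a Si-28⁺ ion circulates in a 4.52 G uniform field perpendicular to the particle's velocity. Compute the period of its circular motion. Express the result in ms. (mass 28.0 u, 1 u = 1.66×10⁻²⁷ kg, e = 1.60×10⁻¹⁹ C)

The cyclotron period is independent of speed: T = 2πm/(qB).
T = 2π(4.65×10^-26) / [(1×1.60×10^-19)(4.52×10^-4)] = 4.04×10^-3 s.

T ≈ 4.04 ms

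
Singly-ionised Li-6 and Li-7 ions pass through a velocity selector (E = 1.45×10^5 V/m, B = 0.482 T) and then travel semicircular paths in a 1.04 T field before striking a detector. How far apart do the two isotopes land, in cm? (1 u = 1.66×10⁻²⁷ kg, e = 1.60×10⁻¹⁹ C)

Both emerge at v = E/B₁ = 3.01×10^5 m/s.
r = mv/(qB₂), so r₁ = 0.01801 m and r₂ = 0.02101 m, giving Δr = 3.00×10^-3 m.
After a semicircle each ion lands a diameter 2r from the entry slit, so the separation is 2Δr = 6.00×10^-3 m.

Δd ≈ 0.600 cm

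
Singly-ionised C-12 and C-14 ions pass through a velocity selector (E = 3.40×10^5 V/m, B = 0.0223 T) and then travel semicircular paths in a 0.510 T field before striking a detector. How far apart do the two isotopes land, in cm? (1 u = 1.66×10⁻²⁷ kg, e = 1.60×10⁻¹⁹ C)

Both emerge at v = E/B₁ = 1.52×10^7 m/s.
r = mv/(qB₂), so r₁ = 3.722 m and r₂ = 4.342 m, giving Δr = 0.620 m.
After a semicircle each ion lands a diameter 2r from the entry slit, so the separation is 2Δr = 1.24 m.

Δd ≈ 124 cm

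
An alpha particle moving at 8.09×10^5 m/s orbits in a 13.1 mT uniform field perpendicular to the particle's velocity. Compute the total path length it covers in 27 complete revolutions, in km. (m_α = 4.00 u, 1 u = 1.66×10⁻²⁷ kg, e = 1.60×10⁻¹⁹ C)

r = mv/(qB) = 1.28 m, so one revolution covers 2πr = 8.05 m.
In 27 revolutions: L = 27·2πr = 217 m.

L ≈ 0.217 km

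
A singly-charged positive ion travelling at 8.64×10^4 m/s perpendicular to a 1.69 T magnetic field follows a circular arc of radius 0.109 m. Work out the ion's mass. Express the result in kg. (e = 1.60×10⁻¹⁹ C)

m ≈ 3.41×10^-25 kg

qvB = mv²/r ⇒ m = qBr/v.
m = (1×1.60×10^-19)(1.69)(0.109) / (8.64×10^4) = 3.41×10^-25 kg.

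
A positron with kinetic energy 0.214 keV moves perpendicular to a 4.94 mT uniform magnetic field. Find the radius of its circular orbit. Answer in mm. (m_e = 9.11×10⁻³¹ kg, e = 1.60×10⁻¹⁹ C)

Convert the energy: K = 0.214 keV = 3.42×10^-17 J.
v = √(2K/m) = √(2·3.42×10^-17/9.11×10^-31) = 8.67×10^6 m/s.
r = mv/(qB) = (9.11×10^-31)(8.67×10^6) / [(1×1.60×10^-19)(4.94×10^-3)] = 9.99×10^-3 m.

r ≈ 9.99 mm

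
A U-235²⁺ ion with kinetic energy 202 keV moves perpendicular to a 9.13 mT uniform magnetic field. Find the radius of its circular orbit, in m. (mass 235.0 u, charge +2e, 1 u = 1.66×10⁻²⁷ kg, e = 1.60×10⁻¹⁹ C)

Convert the energy: K = 202 keV = 3.23×10^-14 J.
v = √(2K/m) = √(2·3.23×10^-14/3.90×10^-25) = 4.07×10^5 m/s.
r = mv/(qB) = (3.90×10^-25)(4.07×10^5) / [(2×1.60×10^-19)(9.13×10^-3)] = 54.4 m.

r ≈ 54.4 m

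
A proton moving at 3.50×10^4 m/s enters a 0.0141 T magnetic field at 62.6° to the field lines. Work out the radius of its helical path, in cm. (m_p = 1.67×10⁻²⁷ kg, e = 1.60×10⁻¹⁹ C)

Only the perpendicular component v⊥ = v sin62.6° = 3.11×10^4 m/s is bent by the field.
r = m v⊥ /(qB) = (1.67×10^-27)(3.11×10^4) / [(1×1.60×10^-19)(0.0141)] = 0.0230 m.

r ≈ 2.30 cm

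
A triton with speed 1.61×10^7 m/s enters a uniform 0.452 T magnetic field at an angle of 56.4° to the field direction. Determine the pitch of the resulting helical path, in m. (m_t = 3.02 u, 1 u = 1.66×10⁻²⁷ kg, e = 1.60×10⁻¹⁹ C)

The velocity component along B is v∥ = v cos56.4° = 8.91×10^6 m/s.
The cyclotron period T = 2πm/(qB) = 4.36×10^-7 s is set by m, q, B alone.
Pitch = v∥·T = (8.91×10^6)(4.36×10^-7) = 3.88 m.

pitch ≈ 3.88 m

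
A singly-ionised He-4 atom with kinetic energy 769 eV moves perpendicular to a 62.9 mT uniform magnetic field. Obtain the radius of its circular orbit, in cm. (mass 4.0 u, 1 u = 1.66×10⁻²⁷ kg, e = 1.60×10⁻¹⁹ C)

r ≈ 12.7 cm

Convert the energy: K = 769 eV = 1.23×10^-16 J.
v = √(2K/m) = √(2·1.23×10^-16/6.64×10^-27) = 1.93×10^5 m/s.
r = mv/(qB) = (6.64×10^-27)(1.93×10^5) / [(1×1.60×10^-19)(0.0629)] = 0.127 m.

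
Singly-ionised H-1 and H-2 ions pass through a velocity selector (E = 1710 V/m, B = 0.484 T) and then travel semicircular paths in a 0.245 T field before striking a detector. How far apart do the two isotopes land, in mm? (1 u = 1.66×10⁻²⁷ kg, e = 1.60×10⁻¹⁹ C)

Δd ≈ 0.299 mm

Both emerge at v = E/B₁ = 3530 m/s.
r = mv/(qB₂), so r₁ = 1.50×10^-4 m and r₂ = 2.99×10^-4 m, giving Δr = 1.50×10^-4 m.
After a semicircle each ion lands a diameter 2r from the entry slit, so the separation is 2Δr = 2.99×10^-4 m.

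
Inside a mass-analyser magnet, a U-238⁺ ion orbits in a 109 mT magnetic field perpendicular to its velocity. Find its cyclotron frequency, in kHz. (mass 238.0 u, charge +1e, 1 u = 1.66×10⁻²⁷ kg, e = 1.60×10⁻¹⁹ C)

f = qB/(2πm) = (1×1.60×10^-19)(0.109) / [2π(3.95×10^-25)] = 7030 Hz.

f ≈ 7.03 kHz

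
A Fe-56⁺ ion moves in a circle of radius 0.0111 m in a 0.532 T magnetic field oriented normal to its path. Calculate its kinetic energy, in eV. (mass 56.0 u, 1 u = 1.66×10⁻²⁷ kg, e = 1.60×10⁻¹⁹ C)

K ≈ 30.0 eV

v = qBr/m = (1×1.60×10^-19)(0.532)(0.0111) / (9.30×10^-26) = 1.02×10^4 m/s.
K = ½mv² = 0.5·(9.30×10^-26)·(1.02×10^4)² = 4.80×10^-18 J = 30.0 eV.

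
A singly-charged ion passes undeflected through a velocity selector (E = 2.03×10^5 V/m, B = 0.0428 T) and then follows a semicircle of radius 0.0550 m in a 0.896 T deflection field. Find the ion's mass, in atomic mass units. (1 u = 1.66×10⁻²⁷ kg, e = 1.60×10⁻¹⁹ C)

v = E/B₁ = 4.74×10^6 m/s.
From r = mv/(qB₂), m = qB₂r/v = (1×1.60×10^-19)(0.896)(0.0550) / (4.74×10^6) = 1.66×10^-27 kg.
In atomic mass units: m = 1.66×10^-27 / 1.66×10^-27 = 1.00 u.

m ≈ 1.00 u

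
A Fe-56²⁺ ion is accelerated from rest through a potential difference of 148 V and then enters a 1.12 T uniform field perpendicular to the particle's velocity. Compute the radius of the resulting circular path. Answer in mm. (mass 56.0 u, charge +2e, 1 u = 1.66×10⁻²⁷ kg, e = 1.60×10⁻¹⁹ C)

The kinetic energy gained is K = qV = (2×1.60×10^-19)(148) = 4.74×10^-17 J.
v = √(2K/m) = 3.19×10^4 m/s.
r = mv/(qB) = (9.30×10^-26)(3.19×10^4) / [(2×1.60×10^-19)(1.12)] = 8.28×10^-3 m.

r ≈ 8.28 mm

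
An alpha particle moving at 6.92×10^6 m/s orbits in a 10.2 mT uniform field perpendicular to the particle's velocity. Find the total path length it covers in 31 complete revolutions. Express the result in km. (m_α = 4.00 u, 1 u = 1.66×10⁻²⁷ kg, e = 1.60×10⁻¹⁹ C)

r = mv/(qB) = 14.1 m, so one revolution covers 2πr = 88.5 m.
In 31 revolutions: L = 31·2πr = 2740 m.

L ≈ 2.74 km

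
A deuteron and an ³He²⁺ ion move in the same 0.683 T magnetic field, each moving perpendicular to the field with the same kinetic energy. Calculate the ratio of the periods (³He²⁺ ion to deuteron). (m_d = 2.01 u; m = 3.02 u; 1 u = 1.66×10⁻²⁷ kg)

T = 2πm/(qB) is independent of speed, so T₂/T₁ = (m₂/q₂)/(m₁/q₁).
T_{³He²⁺ ion}/T_{deuteron} = (5.01×10^-27/2e) / (3.34×10^-27/1e) = 0.751.

ratio ≈ 0.751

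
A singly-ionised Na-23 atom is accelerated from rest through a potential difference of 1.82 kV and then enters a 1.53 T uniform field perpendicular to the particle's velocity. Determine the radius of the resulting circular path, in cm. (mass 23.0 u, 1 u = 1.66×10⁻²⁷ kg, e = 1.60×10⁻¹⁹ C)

The kinetic energy gained is K = qV = (1×1.60×10^-19)(1820) = 2.91×10^-16 J.
v = √(2K/m) = 1.24×10^5 m/s.
r = mv/(qB) = (3.82×10^-26)(1.24×10^5) / [(1×1.60×10^-19)(1.53)] = 0.0193 m.

r ≈ 1.93 cm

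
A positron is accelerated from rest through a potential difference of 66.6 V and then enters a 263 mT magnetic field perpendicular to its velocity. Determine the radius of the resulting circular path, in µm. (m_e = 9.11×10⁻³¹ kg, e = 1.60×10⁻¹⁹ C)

r ≈ 105 µm

The kinetic energy gained is K = qV = (1×1.60×10^-19)(66.6) = 1.07×10^-17 J.
v = √(2K/m) = 4.84×10^6 m/s.
r = mv/(qB) = (9.11×10^-31)(4.84×10^6) / [(1×1.60×10^-19)(0.263)] = 1.05×10^-4 m.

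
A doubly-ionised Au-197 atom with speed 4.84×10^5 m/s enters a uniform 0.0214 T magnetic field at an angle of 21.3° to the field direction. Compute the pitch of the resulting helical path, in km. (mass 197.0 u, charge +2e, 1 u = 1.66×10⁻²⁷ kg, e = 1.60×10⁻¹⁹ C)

pitch ≈ 0.135 km

The velocity component along B is v∥ = v cos21.3° = 4.51×10^5 m/s.
The cyclotron period T = 2πm/(qB) = 3.00×10^-4 s is set by m, q, B alone.
Pitch = v∥·T = (4.51×10^5)(3.00×10^-4) = 135 m.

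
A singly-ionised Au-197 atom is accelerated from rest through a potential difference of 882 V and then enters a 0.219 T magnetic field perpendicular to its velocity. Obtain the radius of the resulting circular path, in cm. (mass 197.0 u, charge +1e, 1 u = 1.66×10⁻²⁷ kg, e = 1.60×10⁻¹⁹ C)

r ≈ 27.4 cm

The kinetic energy gained is K = qV = (1×1.60×10^-19)(882) = 1.41×10^-16 J.
v = √(2K/m) = 2.94×10^4 m/s.
r = mv/(qB) = (3.27×10^-25)(2.94×10^4) / [(1×1.60×10^-19)(0.219)] = 0.274 m.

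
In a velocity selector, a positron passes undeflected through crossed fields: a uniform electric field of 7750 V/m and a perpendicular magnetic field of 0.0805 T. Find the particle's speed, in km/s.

For zero net force, qE = qvB, so v = E/B.
v = (7750) / (0.0805) = 9.63×10^4 m/s.

v ≈ 96.3 km/s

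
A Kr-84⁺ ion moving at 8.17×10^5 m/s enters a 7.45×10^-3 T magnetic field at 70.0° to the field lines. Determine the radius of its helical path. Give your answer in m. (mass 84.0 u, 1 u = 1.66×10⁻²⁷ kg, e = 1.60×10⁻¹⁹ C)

Only the perpendicular component v⊥ = v sin70.0° = 7.68×10^5 m/s is bent by the field.
r = m v⊥ /(qB) = (1.39×10^-25)(7.68×10^5) / [(1×1.60×10^-19)(7.45×10^-3)] = 89.8 m.

r ≈ 89.8 m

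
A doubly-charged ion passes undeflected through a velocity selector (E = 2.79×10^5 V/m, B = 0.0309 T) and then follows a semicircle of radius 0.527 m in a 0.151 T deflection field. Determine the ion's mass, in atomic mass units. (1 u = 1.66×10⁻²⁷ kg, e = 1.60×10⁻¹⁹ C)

v = E/B₁ = 9.03×10^6 m/s.
From r = mv/(qB₂), m = qB₂r/v = (2×1.60×10^-19)(0.151)(0.527) / (9.03×10^6) = 2.82×10^-27 kg.
In atomic mass units: m = 2.82×10^-27 / 1.66×10^-27 = 1.70 u.

m ≈ 1.70 u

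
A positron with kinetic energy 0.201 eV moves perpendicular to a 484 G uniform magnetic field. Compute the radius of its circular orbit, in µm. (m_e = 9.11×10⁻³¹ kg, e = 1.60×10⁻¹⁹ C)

r ≈ 31.3 µm

Convert the energy: K = 0.201 eV = 3.22×10^-20 J.
v = √(2K/m) = √(2·3.22×10^-20/9.11×10^-31) = 2.66×10^5 m/s.
r = mv/(qB) = (9.11×10^-31)(2.66×10^5) / [(1×1.60×10^-19)(0.0484)] = 3.13×10^-5 m.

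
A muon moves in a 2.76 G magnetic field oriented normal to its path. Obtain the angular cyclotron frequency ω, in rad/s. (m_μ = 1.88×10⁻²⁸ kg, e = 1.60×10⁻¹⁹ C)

ω ≈ 2.35×10^5 rad/s

ω = qB/m = (1×1.60×10^-19)(2.76×10^-4) / (1.88×10^-28) = 2.35×10^5 rad/s.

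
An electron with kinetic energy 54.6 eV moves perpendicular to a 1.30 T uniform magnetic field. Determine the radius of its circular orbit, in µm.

Convert the energy: K = 54.6 eV = 8.74×10^-18 J.
v = √(2K/m) = √(2·8.74×10^-18/9.11×10^-31) = 4.38×10^6 m/s.
r = mv/(qB) = (9.11×10^-31)(4.38×10^6) / [(1×1.60×10^-19)(1.30)] = 1.92×10^-5 m.

r ≈ 19.2 µm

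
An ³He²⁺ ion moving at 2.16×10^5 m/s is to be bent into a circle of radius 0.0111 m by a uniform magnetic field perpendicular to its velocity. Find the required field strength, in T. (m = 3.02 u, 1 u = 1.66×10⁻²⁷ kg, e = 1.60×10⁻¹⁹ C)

qvB = mv²/r gives B = mv/(qr).
B = (5.01×10^-27)(2.16×10^5) / [(2×1.60×10^-19)(0.0111)] = 0.305 T.

B ≈ 0.305 T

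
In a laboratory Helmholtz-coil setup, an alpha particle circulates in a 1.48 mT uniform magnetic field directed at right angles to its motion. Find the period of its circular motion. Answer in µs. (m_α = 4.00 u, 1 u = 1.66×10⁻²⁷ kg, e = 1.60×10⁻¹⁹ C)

The cyclotron period is independent of speed: T = 2πm/(qB).
T = 2π(6.64×10^-27) / [(2×1.60×10^-19)(1.48×10^-3)] = 8.81×10^-5 s.

T ≈ 88.1 µs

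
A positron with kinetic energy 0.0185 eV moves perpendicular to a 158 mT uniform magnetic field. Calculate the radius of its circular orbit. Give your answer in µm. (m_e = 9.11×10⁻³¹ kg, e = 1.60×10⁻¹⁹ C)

Convert the energy: K = 0.0185 eV = 2.96×10^-21 J.
v = √(2K/m) = √(2·2.96×10^-21/9.11×10^-31) = 8.06×10^4 m/s.
r = mv/(qB) = (9.11×10^-31)(8.06×10^4) / [(1×1.60×10^-19)(0.158)] = 2.90×10^-6 m.

r ≈ 2.90 µm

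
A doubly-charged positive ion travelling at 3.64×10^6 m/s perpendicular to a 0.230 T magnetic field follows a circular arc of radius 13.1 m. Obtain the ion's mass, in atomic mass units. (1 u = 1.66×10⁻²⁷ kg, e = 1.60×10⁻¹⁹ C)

m ≈ 160 u

qvB = mv²/r ⇒ m = qBr/v.
m = (2×1.60×10^-19)(0.230)(13.1) / (3.64×10^6) = 2.65×10^-25 kg = 160 u.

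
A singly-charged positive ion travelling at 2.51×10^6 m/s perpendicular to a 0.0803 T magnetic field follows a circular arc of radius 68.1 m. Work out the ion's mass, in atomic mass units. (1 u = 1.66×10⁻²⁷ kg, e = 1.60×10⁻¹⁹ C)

m ≈ 210 u

qvB = mv²/r ⇒ m = qBr/v.
m = (1×1.60×10^-19)(0.0803)(68.1) / (2.51×10^6) = 3.49×10^-25 kg = 210 u.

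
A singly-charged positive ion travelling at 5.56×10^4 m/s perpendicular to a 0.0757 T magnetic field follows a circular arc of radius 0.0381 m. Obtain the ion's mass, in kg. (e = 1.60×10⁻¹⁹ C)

qvB = mv²/r ⇒ m = qBr/v.
m = (1×1.60×10^-19)(0.0757)(0.0381) / (5.56×10^4) = 8.30×10^-27 kg.

m ≈ 8.30×10^-27 kg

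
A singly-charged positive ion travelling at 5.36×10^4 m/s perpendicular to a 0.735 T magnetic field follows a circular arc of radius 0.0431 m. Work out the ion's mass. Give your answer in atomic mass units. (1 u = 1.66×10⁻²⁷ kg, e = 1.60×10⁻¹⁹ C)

m ≈ 57.0 u

qvB = mv²/r ⇒ m = qBr/v.
m = (1×1.60×10^-19)(0.735)(0.0431) / (5.36×10^4) = 9.46×10^-26 kg = 57.0 u.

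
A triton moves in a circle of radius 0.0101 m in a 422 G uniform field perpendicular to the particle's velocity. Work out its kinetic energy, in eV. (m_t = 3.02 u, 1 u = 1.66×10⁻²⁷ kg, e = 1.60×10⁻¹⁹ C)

v = qBr/m = (1×1.60×10^-19)(0.0422)(0.0101) / (5.01×10^-27) = 1.36×10^4 m/s.
K = ½mv² = 0.5·(5.01×10^-27)·(1.36×10^4)² = 4.64×10^-19 J = 2.90 eV.

K ≈ 2.90 eV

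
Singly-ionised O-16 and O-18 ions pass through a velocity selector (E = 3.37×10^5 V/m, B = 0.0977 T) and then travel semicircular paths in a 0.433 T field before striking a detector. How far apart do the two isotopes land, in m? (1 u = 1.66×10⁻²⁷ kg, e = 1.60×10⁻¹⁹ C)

Δd ≈ 0.331 m

Both emerge at v = E/B₁ = 3.45×10^6 m/s.
r = mv/(qB₂), so r₁ = 1.322 m and r₂ = 1.488 m, giving Δr = 0.165 m.
After a semicircle each ion lands a diameter 2r from the entry slit, so the separation is 2Δr = 0.331 m.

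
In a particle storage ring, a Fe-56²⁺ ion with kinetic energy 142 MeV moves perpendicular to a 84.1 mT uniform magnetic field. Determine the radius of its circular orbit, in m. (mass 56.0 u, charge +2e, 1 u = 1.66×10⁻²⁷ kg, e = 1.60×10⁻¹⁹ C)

Convert the energy: K = 142 MeV = 2.27×10^-11 J.
v = √(2K/m) = √(2·2.27×10^-11/9.30×10^-26) = 2.21×10^7 m/s.
r = mv/(qB) = (9.30×10^-26)(2.21×10^7) / [(2×1.60×10^-19)(0.0841)] = 76.4 m.

r ≈ 76.4 m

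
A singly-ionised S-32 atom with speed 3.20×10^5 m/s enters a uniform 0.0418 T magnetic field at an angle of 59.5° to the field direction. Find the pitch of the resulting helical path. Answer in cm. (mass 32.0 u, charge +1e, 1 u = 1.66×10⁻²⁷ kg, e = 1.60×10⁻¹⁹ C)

pitch ≈ 811 cm

The velocity component along B is v∥ = v cos59.5° = 1.62×10^5 m/s.
The cyclotron period T = 2πm/(qB) = 4.99×10^-5 s is set by m, q, B alone.
Pitch = v∥·T = (1.62×10^5)(4.99×10^-5) = 8.11 m.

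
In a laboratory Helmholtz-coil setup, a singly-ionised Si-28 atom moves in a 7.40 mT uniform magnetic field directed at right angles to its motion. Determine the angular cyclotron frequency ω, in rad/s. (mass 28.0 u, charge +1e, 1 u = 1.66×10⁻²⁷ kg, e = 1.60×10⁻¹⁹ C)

ω ≈ 2.55×10^4 rad/s

ω = qB/m = (1×1.60×10^-19)(7.40×10^-3) / (4.65×10^-26) = 2.55×10^4 rad/s.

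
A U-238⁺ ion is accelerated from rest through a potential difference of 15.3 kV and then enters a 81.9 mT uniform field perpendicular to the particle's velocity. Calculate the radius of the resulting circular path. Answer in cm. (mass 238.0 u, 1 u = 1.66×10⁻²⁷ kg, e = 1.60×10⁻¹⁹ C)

The kinetic energy gained is K = qV = (1×1.60×10^-19)(1.53×10^4) = 2.45×10^-15 J.
v = √(2K/m) = 1.11×10^5 m/s.
r = mv/(qB) = (3.95×10^-25)(1.11×10^5) / [(1×1.60×10^-19)(0.0819)] = 3.36 m.

r ≈ 336 cm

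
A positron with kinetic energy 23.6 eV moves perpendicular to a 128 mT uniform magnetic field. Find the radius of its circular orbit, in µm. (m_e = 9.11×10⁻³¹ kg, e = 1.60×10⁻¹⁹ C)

r ≈ 128 µm

Convert the energy: K = 23.6 eV = 3.78×10^-18 J.
v = √(2K/m) = √(2·3.78×10^-18/9.11×10^-31) = 2.88×10^6 m/s.
r = mv/(qB) = (9.11×10^-31)(2.88×10^6) / [(1×1.60×10^-19)(0.128)] = 1.28×10^-4 m.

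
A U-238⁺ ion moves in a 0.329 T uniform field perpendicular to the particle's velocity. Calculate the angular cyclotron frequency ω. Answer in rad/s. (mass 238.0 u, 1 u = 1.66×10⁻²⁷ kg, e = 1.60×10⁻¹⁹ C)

ω ≈ 1.33×10^5 rad/s

ω = qB/m = (1×1.60×10^-19)(0.329) / (3.95×10^-25) = 1.33×10^5 rad/s.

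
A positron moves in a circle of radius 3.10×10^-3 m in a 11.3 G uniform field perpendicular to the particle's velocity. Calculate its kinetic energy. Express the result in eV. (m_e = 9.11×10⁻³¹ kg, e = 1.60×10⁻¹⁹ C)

v = qBr/m = (1×1.60×10^-19)(1.13×10^-3)(3.10×10^-3) / (9.11×10^-31) = 6.15×10^5 m/s.
K = ½mv² = 0.5·(9.11×10^-31)·(6.15×10^5)² = 1.72×10^-19 J = 1.08 eV.

K ≈ 1.08 eV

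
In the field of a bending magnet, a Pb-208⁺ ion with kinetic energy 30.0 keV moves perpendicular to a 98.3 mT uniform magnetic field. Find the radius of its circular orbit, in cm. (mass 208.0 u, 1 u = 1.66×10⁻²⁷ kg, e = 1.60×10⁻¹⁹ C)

Convert the energy: K = 30.0 keV = 4.80×10^-15 J.
v = √(2K/m) = √(2·4.80×10^-15/3.45×10^-25) = 1.67×10^5 m/s.
r = mv/(qB) = (3.45×10^-25)(1.67×10^5) / [(1×1.60×10^-19)(0.0983)] = 3.66 m.

r ≈ 366 cm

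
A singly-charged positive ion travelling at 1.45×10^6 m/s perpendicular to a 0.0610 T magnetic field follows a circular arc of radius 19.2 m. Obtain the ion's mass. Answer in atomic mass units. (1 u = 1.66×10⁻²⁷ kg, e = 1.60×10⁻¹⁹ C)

m ≈ 77.9 u

qvB = mv²/r ⇒ m = qBr/v.
m = (1×1.60×10^-19)(0.0610)(19.2) / (1.45×10^6) = 1.29×10^-25 kg = 77.9 u.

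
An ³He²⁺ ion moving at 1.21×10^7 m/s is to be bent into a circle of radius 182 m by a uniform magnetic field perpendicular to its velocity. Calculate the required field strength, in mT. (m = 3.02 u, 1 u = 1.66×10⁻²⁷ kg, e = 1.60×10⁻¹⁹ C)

qvB = mv²/r gives B = mv/(qr).
B = (5.01×10^-27)(1.21×10^7) / [(2×1.60×10^-19)(182)] = 1.04×10^-3 T.

B ≈ 1.04 mT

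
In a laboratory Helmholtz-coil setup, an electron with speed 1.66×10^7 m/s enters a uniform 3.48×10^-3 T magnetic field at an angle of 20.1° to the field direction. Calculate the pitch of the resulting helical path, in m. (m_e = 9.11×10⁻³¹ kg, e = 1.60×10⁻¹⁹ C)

The velocity component along B is v∥ = v cos20.1° = 1.56×10^7 m/s.
The cyclotron period T = 2πm/(qB) = 1.03×10^-8 s is set by m, q, B alone.
Pitch = v∥·T = (1.56×10^7)(1.03×10^-8) = 0.160 m.

pitch ≈ 0.160 m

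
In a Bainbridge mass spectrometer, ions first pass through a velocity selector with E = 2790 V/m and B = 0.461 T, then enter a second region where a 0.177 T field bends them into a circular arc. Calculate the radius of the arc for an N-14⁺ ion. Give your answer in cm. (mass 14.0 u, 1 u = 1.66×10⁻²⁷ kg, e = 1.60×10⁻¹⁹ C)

The selector passes v = E/B = 2790/0.461 = 6050 m/s.
In the deflection region, r = mv/(qB₂) = (2.32×10^-26)(6050) / [(1×1.60×10^-19)(0.177)] = 4.97×10^-3 m.

r ≈ 0.497 cm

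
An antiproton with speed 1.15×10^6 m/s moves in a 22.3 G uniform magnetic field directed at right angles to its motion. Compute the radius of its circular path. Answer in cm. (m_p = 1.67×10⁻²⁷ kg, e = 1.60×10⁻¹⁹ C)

r ≈ 538 cm

The magnetic force provides the centripetal force: qvB = mv²/r, so r = mv/(qB).
r = (1.67×10^-27 kg)(1.15×10^6 m/s) / [(1×1.60×10^-19 C)(2.23×10^-3 T)] = 5.38 m.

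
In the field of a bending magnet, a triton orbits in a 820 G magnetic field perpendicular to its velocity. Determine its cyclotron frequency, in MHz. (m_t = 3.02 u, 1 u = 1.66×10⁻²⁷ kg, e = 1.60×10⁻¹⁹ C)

f ≈ 0.417 MHz

f = qB/(2πm) = (1×1.60×10^-19)(0.0820) / [2π(5.01×10^-27)] = 4.17×10^5 Hz.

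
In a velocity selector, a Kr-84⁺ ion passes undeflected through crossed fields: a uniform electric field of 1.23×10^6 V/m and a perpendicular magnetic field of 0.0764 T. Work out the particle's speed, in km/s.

For zero net force, qE = qvB, so v = E/B.
v = (1.23×10^6) / (0.0764) = 1.61×10^7 m/s.

v ≈ 16100 km/s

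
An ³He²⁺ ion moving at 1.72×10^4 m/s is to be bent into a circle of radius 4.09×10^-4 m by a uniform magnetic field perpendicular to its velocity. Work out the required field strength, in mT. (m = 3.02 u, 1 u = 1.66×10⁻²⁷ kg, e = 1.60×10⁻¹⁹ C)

B ≈ 659 mT

qvB = mv²/r gives B = mv/(qr).
B = (5.01×10^-27)(1.72×10^4) / [(2×1.60×10^-19)(4.09×10^-4)] = 0.659 T.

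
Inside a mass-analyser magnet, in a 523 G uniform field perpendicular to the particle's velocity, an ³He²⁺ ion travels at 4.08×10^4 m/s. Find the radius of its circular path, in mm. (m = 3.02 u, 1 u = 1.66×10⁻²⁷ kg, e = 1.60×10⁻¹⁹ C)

r ≈ 12.2 mm

The magnetic force provides the centripetal force: qvB = mv²/r, so r = mv/(qB).
r = (5.01×10^-27 kg)(4.08×10^4 m/s) / [(2×1.60×10^-19 C)(0.0523 T)] = 0.0122 m.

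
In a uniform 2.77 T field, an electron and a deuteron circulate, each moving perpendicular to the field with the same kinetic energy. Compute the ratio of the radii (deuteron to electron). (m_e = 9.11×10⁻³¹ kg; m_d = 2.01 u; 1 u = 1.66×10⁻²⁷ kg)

ratio ≈ 60.5

r = √(2mK)/(qB) ⇒ at equal K, r ∝ √m/q.
r_{deuteron}/r_{electron} = 60.5.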